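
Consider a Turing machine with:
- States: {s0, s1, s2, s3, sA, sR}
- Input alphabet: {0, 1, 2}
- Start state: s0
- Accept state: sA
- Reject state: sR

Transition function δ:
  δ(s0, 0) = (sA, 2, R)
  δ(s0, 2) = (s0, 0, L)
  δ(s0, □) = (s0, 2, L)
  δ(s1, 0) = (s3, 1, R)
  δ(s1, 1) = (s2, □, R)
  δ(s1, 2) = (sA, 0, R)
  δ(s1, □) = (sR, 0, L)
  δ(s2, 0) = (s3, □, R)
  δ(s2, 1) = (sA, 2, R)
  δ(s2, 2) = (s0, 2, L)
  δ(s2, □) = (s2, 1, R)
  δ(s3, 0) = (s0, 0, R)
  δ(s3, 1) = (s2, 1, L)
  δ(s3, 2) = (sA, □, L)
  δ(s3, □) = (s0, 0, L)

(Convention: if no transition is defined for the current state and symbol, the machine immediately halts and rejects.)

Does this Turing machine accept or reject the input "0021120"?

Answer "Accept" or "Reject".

Execution trace:
Initial: [s0]0021120
Step 1: δ(s0, 0) = (sA, 2, R) → 2[sA]021120

The machine reaches the accept state sA and halts.

Answer: Accept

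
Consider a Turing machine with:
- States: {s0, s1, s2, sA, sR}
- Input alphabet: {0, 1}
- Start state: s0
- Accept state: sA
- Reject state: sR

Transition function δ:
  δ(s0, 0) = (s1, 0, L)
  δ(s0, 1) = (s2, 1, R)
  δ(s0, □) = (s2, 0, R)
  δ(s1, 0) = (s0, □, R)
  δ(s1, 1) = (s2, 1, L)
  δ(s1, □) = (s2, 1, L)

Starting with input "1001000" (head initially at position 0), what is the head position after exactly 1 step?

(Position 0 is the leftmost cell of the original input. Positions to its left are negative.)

Execution trace (head position shown):
Step 0: [s0]1001000  (head at position 0)
Step 1: move right → 1[s2]001000  (head at position 1)

After 1 step, the head is at position 1.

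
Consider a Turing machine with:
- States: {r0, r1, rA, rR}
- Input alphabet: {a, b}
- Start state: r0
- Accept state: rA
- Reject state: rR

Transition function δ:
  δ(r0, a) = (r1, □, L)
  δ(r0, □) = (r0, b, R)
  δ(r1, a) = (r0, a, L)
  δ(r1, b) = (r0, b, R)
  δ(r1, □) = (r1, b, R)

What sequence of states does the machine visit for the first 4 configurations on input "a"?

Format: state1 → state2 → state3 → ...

Execution trace:
Initial: [r0]a
Step 1: δ(r0, a) = (r1, □, L) → [r1]□□
Step 2: δ(r1, □) = (r1, b, R) → b[r1]□
Step 3: δ(r1, □) = (r1, b, R) → bb[r1]□

State sequence: r0 → r1 → r1 → r1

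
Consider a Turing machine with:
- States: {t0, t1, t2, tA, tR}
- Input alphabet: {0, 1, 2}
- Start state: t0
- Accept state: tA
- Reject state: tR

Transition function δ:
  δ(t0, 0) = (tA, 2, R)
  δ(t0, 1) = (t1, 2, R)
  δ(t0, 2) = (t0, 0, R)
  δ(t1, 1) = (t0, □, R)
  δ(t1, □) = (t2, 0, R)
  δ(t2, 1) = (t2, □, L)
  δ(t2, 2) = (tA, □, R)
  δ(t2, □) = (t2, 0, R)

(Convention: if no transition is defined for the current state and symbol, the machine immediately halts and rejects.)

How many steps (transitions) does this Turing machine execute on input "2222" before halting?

Execution trace:
Initial: [t0]2222
Step 1: δ(t0, 2) = (t0, 0, R) → 0[t0]222
Step 2: δ(t0, 2) = (t0, 0, R) → 00[t0]22
Step 3: δ(t0, 2) = (t0, 0, R) → 000[t0]2
Step 4: δ(t0, 2) = (t0, 0, R) → 0000[t0]□

No transition is defined for δ(t0, □). By convention the machine halts and rejects.

The machine executed 4 steps before halting.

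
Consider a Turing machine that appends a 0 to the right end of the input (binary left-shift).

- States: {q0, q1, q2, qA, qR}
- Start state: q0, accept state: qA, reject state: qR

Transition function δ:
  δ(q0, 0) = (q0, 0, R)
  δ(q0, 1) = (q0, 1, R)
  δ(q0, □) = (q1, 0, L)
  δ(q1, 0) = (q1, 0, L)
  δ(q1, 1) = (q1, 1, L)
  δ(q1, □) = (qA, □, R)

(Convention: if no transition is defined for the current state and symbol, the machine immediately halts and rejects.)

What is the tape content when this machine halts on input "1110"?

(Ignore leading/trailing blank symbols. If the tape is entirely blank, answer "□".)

Execution trace:
Initial: [q0]1110
Step 1: δ(q0, 1) = (q0, 1, R) → 1[q0]110
Step 2: δ(q0, 1) = (q0, 1, R) → 11[q0]10
Step 3: δ(q0, 1) = (q0, 1, R) → 111[q0]0
Step 4: δ(q0, 0) = (q0, 0, R) → 1110[q0]□
Step 5: δ(q0, □) = (q1, 0, L) → 111[q1]00
Step 6: δ(q1, 0) = (q1, 0, L) → 11[q1]100
Step 7: δ(q1, 1) = (q1, 1, L) → 1[q1]1100
Step 8: δ(q1, 1) = (q1, 1, L) → [q1]11100
Step 9: δ(q1, 1) = (q1, 1, L) → [q1]□11100
Step 10: δ(q1, □) = (qA, □, R) → □[qA]11100

The machine reaches the accept state qA and halts.

Final tape (ignoring leading/trailing blanks): 11100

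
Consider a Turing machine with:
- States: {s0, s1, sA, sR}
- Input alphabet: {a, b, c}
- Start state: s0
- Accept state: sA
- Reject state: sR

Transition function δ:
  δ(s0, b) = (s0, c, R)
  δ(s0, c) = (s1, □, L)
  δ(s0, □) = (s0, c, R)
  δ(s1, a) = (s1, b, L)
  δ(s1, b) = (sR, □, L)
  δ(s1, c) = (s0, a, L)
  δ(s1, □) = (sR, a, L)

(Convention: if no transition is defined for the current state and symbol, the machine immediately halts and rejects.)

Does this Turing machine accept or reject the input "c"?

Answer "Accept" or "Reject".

Execution trace:
Initial: [s0]c
Step 1: δ(s0, c) = (s1, □, L) → [s1]□□
Step 2: δ(s1, □) = (sR, a, L) → [sR]□a□

The machine reaches the reject state sR and halts.

Answer: Reject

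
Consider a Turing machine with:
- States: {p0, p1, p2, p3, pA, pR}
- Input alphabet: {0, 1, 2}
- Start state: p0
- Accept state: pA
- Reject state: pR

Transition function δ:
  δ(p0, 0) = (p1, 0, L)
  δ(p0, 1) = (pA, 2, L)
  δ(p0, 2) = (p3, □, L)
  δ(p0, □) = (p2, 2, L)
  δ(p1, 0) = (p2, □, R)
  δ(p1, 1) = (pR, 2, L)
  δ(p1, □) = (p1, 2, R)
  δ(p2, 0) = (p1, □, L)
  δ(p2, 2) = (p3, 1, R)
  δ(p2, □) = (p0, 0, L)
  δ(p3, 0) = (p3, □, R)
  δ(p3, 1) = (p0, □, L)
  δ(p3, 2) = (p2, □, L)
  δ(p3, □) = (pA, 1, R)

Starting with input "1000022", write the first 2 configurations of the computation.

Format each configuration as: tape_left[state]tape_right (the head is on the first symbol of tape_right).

Transitions applied:
Step 1: δ(p0, 1) = (pA, 2, L)

The first 2 configurations are:
[p0]1000022 ⊢ [pA]□2000022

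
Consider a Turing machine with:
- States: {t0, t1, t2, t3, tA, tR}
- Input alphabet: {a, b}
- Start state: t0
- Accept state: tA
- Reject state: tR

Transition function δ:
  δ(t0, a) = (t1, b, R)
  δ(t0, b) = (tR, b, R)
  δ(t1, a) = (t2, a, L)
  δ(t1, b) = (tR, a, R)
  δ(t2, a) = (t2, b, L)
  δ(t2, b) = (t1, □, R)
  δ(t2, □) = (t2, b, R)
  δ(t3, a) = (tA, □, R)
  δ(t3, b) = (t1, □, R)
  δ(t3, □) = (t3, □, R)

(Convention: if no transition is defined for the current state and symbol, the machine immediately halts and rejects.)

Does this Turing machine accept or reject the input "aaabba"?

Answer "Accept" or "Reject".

Execution trace:
Initial: [t0]aaabba
Step 1: δ(t0, a) = (t1, b, R) → b[t1]aabba
Step 2: δ(t1, a) = (t2, a, L) → [t2]baabba
Step 3: δ(t2, b) = (t1, □, R) → □[t1]aabba
Step 4: δ(t1, a) = (t2, a, L) → [t2]□aabba
Step 5: δ(t2, □) = (t2, b, R) → b[t2]aabba
Step 6: δ(t2, a) = (t2, b, L) → [t2]bbabba
Step 7: δ(t2, b) = (t1, □, R) → □[t1]babba
Step 8: δ(t1, b) = (tR, a, R) → □a[tR]abba

The machine reaches the reject state tR and halts.

Answer: Reject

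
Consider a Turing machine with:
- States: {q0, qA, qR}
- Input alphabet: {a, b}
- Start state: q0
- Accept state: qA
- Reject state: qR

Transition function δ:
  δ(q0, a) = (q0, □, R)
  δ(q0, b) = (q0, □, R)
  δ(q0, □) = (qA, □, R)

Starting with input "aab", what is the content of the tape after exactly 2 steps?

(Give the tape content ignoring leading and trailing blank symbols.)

Execution trace:
Initial: [q0]aab
Step 1: δ(q0, a) = (q0, □, R) → □[q0]ab
Step 2: δ(q0, a) = (q0, □, R) → □□[q0]b

After 2 steps, the tape (ignoring leading/trailing blanks) is: b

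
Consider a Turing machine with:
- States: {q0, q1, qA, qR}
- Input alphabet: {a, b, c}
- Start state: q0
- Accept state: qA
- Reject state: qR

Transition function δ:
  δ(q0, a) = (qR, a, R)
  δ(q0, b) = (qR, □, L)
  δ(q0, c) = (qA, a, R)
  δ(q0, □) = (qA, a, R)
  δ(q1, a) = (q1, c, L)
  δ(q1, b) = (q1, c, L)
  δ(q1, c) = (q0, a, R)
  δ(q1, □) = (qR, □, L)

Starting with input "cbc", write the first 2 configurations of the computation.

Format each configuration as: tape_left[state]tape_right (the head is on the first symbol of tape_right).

Transitions applied:
Step 1: δ(q0, c) = (qA, a, R)

The first 2 configurations are:
[q0]cbc ⊢ a[qA]bc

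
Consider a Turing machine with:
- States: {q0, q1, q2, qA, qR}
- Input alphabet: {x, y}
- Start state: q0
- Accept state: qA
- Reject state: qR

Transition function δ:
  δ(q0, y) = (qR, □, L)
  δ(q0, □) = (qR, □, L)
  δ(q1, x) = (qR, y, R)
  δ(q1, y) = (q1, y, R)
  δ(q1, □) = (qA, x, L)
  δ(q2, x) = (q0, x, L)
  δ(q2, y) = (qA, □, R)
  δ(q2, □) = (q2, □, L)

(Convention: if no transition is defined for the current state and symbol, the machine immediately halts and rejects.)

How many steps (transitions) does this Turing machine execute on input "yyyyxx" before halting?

Execution trace:
Initial: [q0]yyyyxx
Step 1: δ(q0, y) = (qR, □, L) → [qR]□□yyyxx

The machine reaches the reject state qR and halts.

The machine executed 1 step before halting.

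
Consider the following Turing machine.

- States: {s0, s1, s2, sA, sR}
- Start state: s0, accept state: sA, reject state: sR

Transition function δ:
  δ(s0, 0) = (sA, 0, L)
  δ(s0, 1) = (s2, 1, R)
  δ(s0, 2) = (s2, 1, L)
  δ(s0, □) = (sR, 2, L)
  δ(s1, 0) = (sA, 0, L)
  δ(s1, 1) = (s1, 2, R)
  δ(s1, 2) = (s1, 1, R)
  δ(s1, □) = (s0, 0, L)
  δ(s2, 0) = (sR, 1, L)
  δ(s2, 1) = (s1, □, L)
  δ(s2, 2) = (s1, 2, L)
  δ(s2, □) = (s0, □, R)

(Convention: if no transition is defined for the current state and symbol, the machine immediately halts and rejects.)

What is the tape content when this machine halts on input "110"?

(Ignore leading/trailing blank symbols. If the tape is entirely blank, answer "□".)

Execution trace:
Initial: [s0]110
Step 1: δ(s0, 1) = (s2, 1, R) → 1[s2]10
Step 2: δ(s2, 1) = (s1, □, L) → [s1]1□0
Step 3: δ(s1, 1) = (s1, 2, R) → 2[s1]□0
Step 4: δ(s1, □) = (s0, 0, L) → [s0]200
Step 5: δ(s0, 2) = (s2, 1, L) → [s2]□100
Step 6: δ(s2, □) = (s0, □, R) → □[s0]100
Step 7: δ(s0, 1) = (s2, 1, R) → □1[s2]00
Step 8: δ(s2, 0) = (sR, 1, L) → □[sR]110

The machine reaches the reject state sR and halts.

Final tape (ignoring leading/trailing blanks): 110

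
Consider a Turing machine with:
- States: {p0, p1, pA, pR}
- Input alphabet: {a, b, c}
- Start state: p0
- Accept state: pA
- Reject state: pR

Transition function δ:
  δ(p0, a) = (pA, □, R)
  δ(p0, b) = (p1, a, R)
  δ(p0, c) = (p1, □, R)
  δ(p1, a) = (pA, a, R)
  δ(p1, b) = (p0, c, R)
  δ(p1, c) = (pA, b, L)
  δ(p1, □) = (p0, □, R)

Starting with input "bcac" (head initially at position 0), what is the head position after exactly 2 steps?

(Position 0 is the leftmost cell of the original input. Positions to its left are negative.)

Execution trace (head position shown):
Step 0: [p0]bcac  (head at position 0)
Step 1: move right → a[p1]cac  (head at position 1)
Step 2: move left → [pA]abac  (head at position 0)

After 2 steps, the head is at position 0.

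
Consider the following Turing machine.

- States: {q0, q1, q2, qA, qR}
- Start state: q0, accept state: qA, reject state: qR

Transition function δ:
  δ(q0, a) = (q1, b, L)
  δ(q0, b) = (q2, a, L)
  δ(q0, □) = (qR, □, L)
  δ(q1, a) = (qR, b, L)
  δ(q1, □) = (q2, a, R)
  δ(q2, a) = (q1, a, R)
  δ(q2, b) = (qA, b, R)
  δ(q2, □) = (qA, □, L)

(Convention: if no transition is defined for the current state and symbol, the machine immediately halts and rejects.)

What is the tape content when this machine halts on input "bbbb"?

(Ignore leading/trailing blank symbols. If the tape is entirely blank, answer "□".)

Execution trace:
Initial: [q0]bbbb
Step 1: δ(q0, b) = (q2, a, L) → [q2]□abbb
Step 2: δ(q2, □) = (qA, □, L) → [qA]□□abbb

The machine reaches the accept state qA and halts.

Final tape (ignoring leading/trailing blanks): abbb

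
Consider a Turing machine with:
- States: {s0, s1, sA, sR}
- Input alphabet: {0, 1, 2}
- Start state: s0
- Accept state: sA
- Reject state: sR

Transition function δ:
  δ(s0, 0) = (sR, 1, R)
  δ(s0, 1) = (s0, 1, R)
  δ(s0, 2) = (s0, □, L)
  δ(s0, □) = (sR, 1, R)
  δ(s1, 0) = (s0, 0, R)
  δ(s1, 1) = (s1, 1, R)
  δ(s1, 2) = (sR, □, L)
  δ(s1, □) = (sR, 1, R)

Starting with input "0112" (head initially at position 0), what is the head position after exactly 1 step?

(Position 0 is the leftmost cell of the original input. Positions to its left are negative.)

Execution trace (head position shown):
Step 0: [s0]0112  (head at position 0)
Step 1: move right → 1[sR]112  (head at position 1)

After 1 step, the head is at position 1.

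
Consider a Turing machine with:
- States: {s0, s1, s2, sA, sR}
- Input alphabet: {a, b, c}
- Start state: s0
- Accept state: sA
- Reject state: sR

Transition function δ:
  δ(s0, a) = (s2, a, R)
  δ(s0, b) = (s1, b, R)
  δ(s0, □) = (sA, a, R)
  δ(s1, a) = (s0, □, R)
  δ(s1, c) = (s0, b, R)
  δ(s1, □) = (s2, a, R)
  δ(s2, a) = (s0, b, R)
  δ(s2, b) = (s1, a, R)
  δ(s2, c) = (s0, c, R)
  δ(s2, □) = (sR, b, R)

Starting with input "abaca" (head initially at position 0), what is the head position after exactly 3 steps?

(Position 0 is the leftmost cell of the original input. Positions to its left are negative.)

Execution trace (head position shown):
Step 0: [s0]abaca  (head at position 0)
Step 1: move right → a[s2]baca  (head at position 1)
Step 2: move right → aa[s1]aca  (head at position 2)
Step 3: move right → aa□[s0]ca  (head at position 3)

After 3 steps, the head is at position 3.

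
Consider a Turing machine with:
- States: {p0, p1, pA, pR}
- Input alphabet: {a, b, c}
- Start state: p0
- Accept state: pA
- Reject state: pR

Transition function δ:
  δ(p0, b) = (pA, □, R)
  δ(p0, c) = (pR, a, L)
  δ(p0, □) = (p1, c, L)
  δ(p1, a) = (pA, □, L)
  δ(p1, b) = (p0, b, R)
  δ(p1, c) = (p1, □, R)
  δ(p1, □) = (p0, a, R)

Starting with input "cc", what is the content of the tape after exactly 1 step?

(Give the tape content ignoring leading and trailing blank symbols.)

Execution trace:
Initial: [p0]cc
Step 1: δ(p0, c) = (pR, a, L) → [pR]□ac

The machine reaches the reject state pR and halts.

After 1 step, the tape (ignoring leading/trailing blanks) is: ac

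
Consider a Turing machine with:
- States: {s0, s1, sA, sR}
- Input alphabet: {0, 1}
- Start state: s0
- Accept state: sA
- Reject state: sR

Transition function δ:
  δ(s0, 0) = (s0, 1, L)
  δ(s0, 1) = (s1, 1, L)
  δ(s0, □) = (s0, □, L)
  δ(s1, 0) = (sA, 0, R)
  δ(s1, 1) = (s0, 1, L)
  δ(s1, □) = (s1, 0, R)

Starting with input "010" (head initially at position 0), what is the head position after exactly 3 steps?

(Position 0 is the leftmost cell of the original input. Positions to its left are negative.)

Execution trace (head position shown):
Step 0: [s0]010  (head at position 0)
Step 1: move left → [s0]□110  (head at position -1)
Step 2: move left → [s0]□□110  (head at position -2)
Step 3: move left → [s0]□□□110  (head at position -3)

After 3 steps, the head is at position -3.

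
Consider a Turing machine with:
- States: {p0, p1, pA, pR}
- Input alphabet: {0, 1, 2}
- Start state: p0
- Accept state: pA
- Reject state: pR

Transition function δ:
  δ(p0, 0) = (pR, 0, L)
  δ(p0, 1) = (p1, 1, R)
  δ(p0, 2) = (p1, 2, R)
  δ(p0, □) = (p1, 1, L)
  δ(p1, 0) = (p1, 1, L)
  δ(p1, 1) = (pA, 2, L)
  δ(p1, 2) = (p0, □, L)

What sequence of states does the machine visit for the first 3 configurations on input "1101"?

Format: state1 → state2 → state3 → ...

Execution trace:
Initial: [p0]1101
Step 1: δ(p0, 1) = (p1, 1, R) → 1[p1]101
Step 2: δ(p1, 1) = (pA, 2, L) → [pA]1201

The machine reaches the accept state pA and halts.

State sequence: p0 → p1 → pA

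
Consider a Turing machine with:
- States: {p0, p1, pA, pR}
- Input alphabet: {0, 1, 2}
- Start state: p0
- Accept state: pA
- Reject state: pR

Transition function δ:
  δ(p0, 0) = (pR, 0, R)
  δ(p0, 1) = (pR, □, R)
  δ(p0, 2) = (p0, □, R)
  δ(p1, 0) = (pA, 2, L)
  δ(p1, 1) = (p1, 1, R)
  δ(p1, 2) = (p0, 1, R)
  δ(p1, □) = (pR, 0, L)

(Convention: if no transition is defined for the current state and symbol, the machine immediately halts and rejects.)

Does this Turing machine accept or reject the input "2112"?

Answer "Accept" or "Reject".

Execution trace:
Initial: [p0]2112
Step 1: δ(p0, 2) = (p0, □, R) → □[p0]112
Step 2: δ(p0, 1) = (pR, □, R) → □□[pR]12

The machine reaches the reject state pR and halts.

Answer: Reject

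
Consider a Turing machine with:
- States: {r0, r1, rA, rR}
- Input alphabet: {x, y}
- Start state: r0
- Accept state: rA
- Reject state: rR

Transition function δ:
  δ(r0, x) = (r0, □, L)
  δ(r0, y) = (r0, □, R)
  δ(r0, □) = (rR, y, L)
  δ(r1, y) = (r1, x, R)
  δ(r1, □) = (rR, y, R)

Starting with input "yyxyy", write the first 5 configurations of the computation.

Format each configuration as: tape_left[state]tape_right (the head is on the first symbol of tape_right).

Transitions applied:
Step 1: δ(r0, y) = (r0, □, R)
Step 2: δ(r0, y) = (r0, □, R)
Step 3: δ(r0, x) = (r0, □, L)
Step 4: δ(r0, □) = (rR, y, L)

The first 5 configurations are:
[r0]yyxyy ⊢ □[r0]yxyy ⊢ □□[r0]xyy ⊢ □[r0]□□yy ⊢ [rR]□y□yy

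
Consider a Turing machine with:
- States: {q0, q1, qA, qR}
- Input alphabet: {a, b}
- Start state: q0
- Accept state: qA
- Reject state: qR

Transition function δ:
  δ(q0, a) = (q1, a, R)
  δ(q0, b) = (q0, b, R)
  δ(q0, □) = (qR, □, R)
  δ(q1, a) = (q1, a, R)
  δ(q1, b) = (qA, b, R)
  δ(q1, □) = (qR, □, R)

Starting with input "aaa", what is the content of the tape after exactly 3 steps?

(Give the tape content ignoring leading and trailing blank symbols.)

Execution trace:
Initial: [q0]aaa
Step 1: δ(q0, a) = (q1, a, R) → a[q1]aa
Step 2: δ(q1, a) = (q1, a, R) → aa[q1]a
Step 3: δ(q1, a) = (q1, a, R) → aaa[q1]□

After 3 steps, the tape (ignoring leading/trailing blanks) is: aaa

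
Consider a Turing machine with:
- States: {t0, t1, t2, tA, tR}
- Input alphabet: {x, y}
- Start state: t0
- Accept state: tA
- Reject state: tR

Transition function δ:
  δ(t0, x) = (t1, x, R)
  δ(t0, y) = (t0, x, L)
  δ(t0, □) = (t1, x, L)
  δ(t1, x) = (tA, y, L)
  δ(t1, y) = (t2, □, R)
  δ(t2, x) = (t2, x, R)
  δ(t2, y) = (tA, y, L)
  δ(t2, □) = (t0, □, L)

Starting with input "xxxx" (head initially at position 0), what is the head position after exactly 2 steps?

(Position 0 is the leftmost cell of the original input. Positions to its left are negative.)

Execution trace (head position shown):
Step 0: [t0]xxxx  (head at position 0)
Step 1: move right → x[t1]xxx  (head at position 1)
Step 2: move left → [tA]xyxx  (head at position 0)

After 2 steps, the head is at position 0.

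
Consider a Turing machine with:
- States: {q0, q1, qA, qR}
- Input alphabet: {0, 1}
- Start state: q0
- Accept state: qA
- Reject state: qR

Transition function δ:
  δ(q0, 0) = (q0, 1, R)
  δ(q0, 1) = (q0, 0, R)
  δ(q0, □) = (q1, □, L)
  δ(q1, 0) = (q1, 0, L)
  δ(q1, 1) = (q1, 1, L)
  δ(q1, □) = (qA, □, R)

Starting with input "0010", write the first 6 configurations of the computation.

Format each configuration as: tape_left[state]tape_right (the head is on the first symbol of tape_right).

Transitions applied:
Step 1: δ(q0, 0) = (q0, 1, R)
Step 2: δ(q0, 0) = (q0, 1, R)
Step 3: δ(q0, 1) = (q0, 0, R)
Step 4: δ(q0, 0) = (q0, 1, R)
Step 5: δ(q0, □) = (q1, □, L)

The first 6 configurations are:
[q0]0010 ⊢ 1[q0]010 ⊢ 11[q0]10 ⊢ 110[q0]0 ⊢ 1101[q0]□ ⊢ 110[q1]1□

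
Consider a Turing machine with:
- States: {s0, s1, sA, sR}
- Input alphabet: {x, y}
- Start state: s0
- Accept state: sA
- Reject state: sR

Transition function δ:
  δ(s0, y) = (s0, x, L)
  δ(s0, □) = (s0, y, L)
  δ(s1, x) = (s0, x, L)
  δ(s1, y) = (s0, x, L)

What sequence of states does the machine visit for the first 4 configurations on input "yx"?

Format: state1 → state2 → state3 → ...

Execution trace:
Initial: [s0]yx
Step 1: δ(s0, y) = (s0, x, L) → [s0]□xx
Step 2: δ(s0, □) = (s0, y, L) → [s0]□yxx
Step 3: δ(s0, □) = (s0, y, L) → [s0]□yyxx

State sequence: s0 → s0 → s0 → s0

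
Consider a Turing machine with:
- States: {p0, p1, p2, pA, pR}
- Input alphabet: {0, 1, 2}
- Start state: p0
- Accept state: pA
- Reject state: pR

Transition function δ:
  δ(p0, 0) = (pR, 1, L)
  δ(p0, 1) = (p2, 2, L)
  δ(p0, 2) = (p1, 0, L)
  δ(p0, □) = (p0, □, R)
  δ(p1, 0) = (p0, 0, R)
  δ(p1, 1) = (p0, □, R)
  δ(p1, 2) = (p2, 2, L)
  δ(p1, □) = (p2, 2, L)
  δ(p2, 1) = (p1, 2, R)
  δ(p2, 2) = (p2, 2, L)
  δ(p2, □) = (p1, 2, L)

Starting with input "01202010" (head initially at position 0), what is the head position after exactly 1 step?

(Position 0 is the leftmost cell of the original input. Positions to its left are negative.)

Execution trace (head position shown):
Step 0: [p0]01202010  (head at position 0)
Step 1: move left → [pR]□11202010  (head at position -1)

After 1 step, the head is at position -1.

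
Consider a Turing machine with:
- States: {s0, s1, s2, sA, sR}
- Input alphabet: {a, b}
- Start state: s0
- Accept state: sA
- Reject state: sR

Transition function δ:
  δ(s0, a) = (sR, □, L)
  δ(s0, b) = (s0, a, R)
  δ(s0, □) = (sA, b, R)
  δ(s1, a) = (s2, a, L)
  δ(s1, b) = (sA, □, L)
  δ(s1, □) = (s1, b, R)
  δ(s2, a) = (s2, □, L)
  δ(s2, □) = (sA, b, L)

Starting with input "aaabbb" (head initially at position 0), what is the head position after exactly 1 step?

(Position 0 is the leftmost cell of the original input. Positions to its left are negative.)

Execution trace (head position shown):
Step 0: [s0]aaabbb  (head at position 0)
Step 1: move left → [sR]□□aabbb  (head at position -1)

After 1 step, the head is at position -1.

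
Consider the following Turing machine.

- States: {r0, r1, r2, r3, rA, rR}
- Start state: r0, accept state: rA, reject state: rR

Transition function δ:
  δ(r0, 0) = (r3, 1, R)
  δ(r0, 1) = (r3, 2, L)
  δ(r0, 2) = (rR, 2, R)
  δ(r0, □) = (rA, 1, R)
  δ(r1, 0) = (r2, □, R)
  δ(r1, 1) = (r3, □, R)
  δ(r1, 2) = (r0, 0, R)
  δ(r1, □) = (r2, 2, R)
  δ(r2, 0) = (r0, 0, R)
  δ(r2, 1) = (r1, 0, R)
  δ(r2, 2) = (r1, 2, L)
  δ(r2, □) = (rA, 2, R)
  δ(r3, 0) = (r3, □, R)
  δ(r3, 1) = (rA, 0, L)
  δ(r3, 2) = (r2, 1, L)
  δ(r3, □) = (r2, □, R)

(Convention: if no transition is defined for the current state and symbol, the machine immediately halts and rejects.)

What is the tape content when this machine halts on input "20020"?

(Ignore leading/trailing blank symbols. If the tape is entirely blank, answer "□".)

Execution trace:
Initial: [r0]20020
Step 1: δ(r0, 2) = (rR, 2, R) → 2[rR]0020

The machine reaches the reject state rR and halts.

Final tape (ignoring leading/trailing blanks): 20020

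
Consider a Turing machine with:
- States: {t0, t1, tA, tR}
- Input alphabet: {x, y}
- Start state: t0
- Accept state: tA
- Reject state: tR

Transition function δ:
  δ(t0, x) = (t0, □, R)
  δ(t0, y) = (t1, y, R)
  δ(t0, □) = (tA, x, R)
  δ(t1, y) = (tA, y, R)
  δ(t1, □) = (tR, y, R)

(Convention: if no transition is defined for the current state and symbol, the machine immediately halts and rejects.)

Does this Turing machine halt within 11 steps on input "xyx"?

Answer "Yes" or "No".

Execution trace:
Initial: [t0]xyx
Step 1: δ(t0, x) = (t0, □, R) → □[t0]yx
Step 2: δ(t0, y) = (t1, y, R) → □y[t1]x

No transition is defined for δ(t1, x). By convention the machine halts and rejects.
The machine halted after 2 steps (within the 11-step bound).

Answer: Yes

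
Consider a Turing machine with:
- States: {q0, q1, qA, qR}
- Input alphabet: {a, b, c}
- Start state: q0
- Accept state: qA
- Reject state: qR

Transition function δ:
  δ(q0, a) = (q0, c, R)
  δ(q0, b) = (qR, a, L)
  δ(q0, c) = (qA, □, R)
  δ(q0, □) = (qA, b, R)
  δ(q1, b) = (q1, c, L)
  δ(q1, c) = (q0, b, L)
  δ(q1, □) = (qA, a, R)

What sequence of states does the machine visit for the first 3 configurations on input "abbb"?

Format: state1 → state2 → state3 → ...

Execution trace:
Initial: [q0]abbb
Step 1: δ(q0, a) = (q0, c, R) → c[q0]bbb
Step 2: δ(q0, b) = (qR, a, L) → [qR]cabb

The machine reaches the reject state qR and halts.

State sequence: q0 → q0 → qR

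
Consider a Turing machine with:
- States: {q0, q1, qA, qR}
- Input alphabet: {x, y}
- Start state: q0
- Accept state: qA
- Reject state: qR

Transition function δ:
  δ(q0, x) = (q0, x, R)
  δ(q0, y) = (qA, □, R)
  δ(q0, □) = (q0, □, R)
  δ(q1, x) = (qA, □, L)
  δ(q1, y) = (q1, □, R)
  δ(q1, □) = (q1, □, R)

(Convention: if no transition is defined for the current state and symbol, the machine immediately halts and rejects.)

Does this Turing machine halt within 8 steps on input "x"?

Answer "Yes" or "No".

Execution trace:
Initial: [q0]x
Step 1: δ(q0, x) = (q0, x, R) → x[q0]□
Step 2: δ(q0, □) = (q0, □, R) → x□[q0]□
Step 3: δ(q0, □) = (q0, □, R) → x□□[q0]□
Step 4: δ(q0, □) = (q0, □, R) → x□□□[q0]□
Step 5: δ(q0, □) = (q0, □, R) → x□□□□[q0]□
Step 6: δ(q0, □) = (q0, □, R) → x□□□□□[q0]□
Step 7: δ(q0, □) = (q0, □, R) → x□□□□□□[q0]□
Step 8: δ(q0, □) = (q0, □, R) → x□□□□□□□[q0]□

The machine has not reached a halting state after 8 steps.
The machine did not halt within the 8-step bound.

Answer: No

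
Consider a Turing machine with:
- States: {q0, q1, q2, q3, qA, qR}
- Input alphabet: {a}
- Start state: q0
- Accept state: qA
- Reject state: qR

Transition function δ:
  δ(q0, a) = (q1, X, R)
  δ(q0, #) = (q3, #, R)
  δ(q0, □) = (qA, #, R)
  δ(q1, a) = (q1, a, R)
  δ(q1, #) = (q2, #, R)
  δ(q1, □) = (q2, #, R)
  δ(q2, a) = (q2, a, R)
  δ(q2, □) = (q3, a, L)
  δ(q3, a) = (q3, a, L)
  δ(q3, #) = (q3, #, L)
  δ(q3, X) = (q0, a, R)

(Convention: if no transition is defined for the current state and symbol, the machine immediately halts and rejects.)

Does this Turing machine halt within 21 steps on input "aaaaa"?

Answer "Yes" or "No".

Execution trace:
Initial: [q0]aaaaa
Step 1: δ(q0, a) = (q1, X, R) → X[q1]aaaa
Step 2: δ(q1, a) = (q1, a, R) → Xa[q1]aaa
Step 3: δ(q1, a) = (q1, a, R) → Xaa[q1]aa
Step 4: δ(q1, a) = (q1, a, R) → Xaaa[q1]a
Step 5: δ(q1, a) = (q1, a, R) → Xaaaa[q1]□
Step 6: δ(q1, □) = (q2, #, R) → Xaaaa#[q2]□
Step 7: δ(q2, □) = (q3, a, L) → Xaaaa[q3]#a
Step 8: δ(q3, #) = (q3, #, L) → Xaaa[q3]a#a
Step 9: δ(q3, a) = (q3, a, L) → Xaa[q3]aa#a
Step 10: δ(q3, a) = (q3, a, L) → Xa[q3]aaa#a
Step 11: δ(q3, a) = (q3, a, L) → X[q3]aaaa#a
Step 12: δ(q3, a) = (q3, a, L) → [q3]Xaaaa#a
Step 13: δ(q3, X) = (q0, a, R) → a[q0]aaaa#a
Step 14: δ(q0, a) = (q1, X, R) → aX[q1]aaa#a
Step 15: δ(q1, a) = (q1, a, R) → aXa[q1]aa#a
Step 16: δ(q1, a) = (q1, a, R) → aXaa[q1]a#a
Step 17: δ(q1, a) = (q1, a, R) → aXaaa[q1]#a
Step 18: δ(q1, #) = (q2, #, R) → aXaaa#[q2]a
Step 19: δ(q2, a) = (q2, a, R) → aXaaa#a[q2]□
Step 20: δ(q2, □) = (q3, a, L) → aXaaa#[q3]aa
Step 21: δ(q3, a) = (q3, a, L) → aXaaa[q3]#aa

The machine has not reached a halting state after 21 steps.
The machine did not halt within the 21-step bound.

Answer: No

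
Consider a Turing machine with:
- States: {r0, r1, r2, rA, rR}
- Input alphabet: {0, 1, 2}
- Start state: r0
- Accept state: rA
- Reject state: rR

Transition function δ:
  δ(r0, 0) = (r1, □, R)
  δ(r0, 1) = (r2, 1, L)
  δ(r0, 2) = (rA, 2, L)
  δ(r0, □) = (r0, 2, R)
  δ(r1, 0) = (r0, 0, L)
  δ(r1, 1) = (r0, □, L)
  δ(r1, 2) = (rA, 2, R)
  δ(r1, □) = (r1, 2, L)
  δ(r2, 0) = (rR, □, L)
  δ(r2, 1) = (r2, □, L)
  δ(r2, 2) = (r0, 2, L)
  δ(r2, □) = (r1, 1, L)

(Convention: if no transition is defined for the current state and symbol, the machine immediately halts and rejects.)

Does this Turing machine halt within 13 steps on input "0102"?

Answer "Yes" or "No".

Execution trace:
Initial: [r0]0102
Step 1: δ(r0, 0) = (r1, □, R) → □[r1]102
Step 2: δ(r1, 1) = (r0, □, L) → [r0]□□02
Step 3: δ(r0, □) = (r0, 2, R) → 2[r0]□02
Step 4: δ(r0, □) = (r0, 2, R) → 22[r0]02
Step 5: δ(r0, 0) = (r1, □, R) → 22□[r1]2
Step 6: δ(r1, 2) = (rA, 2, R) → 22□2[rA]□

The machine reaches the accept state rA and halts.
The machine halted after 6 steps (within the 13-step bound).

Answer: Yes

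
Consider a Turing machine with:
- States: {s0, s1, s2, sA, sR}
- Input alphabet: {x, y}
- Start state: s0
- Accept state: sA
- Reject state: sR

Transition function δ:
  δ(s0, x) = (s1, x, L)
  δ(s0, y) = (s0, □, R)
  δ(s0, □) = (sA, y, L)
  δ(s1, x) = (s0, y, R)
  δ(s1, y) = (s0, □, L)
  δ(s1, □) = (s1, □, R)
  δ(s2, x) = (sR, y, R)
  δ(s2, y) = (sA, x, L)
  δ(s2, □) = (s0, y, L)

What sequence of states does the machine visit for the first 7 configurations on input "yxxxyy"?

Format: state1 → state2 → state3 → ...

Execution trace:
Initial: [s0]yxxxyy
Step 1: δ(s0, y) = (s0, □, R) → □[s0]xxxyy
Step 2: δ(s0, x) = (s1, x, L) → [s1]□xxxyy
Step 3: δ(s1, □) = (s1, □, R) → □[s1]xxxyy
Step 4: δ(s1, x) = (s0, y, R) → □y[s0]xxyy
Step 5: δ(s0, x) = (s1, x, L) → □[s1]yxxyy
Step 6: δ(s1, y) = (s0, □, L) → [s0]□□xxyy

State sequence: s0 → s0 → s1 → s1 → s0 → s1 → s0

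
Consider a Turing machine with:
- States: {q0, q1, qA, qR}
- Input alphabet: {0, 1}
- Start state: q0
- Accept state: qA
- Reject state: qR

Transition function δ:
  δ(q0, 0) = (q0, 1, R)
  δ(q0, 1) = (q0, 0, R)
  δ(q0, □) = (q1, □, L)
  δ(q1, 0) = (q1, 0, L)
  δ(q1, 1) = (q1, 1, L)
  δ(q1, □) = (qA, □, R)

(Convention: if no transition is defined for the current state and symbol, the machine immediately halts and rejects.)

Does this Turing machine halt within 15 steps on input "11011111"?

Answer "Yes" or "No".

Execution trace:
Initial: [q0]11011111
Step 1: δ(q0, 1) = (q0, 0, R) → 0[q0]1011111
Step 2: δ(q0, 1) = (q0, 0, R) → 00[q0]011111
Step 3: δ(q0, 0) = (q0, 1, R) → 001[q0]11111
Step 4: δ(q0, 1) = (q0, 0, R) → 0010[q0]1111
Step 5: δ(q0, 1) = (q0, 0, R) → 00100[q0]111
Step 6: δ(q0, 1) = (q0, 0, R) → 001000[q0]11
Step 7: δ(q0, 1) = (q0, 0, R) → 0010000[q0]1
Step 8: δ(q0, 1) = (q0, 0, R) → 00100000[q0]□
Step 9: δ(q0, □) = (q1, □, L) → 0010000[q1]0□
Step 10: δ(q1, 0) = (q1, 0, L) → 001000[q1]00□
Step 11: δ(q1, 0) = (q1, 0, L) → 00100[q1]000□
Step 12: δ(q1, 0) = (q1, 0, L) → 0010[q1]0000□
Step 13: δ(q1, 0) = (q1, 0, L) → 001[q1]00000□
Step 14: δ(q1, 0) = (q1, 0, L) → 00[q1]100000□
Step 15: δ(q1, 1) = (q1, 1, L) → 0[q1]0100000□

The machine has not reached a halting state after 15 steps.
The machine did not halt within the 15-step bound.

Answer: No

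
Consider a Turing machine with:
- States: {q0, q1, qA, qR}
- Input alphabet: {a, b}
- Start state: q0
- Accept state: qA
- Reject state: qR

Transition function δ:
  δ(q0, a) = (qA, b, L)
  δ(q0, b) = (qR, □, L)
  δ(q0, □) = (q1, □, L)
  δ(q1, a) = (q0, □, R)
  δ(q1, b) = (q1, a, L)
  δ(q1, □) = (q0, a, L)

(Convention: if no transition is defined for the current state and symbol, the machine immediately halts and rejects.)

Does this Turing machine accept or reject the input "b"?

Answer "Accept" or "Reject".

Execution trace:
Initial: [q0]b
Step 1: δ(q0, b) = (qR, □, L) → [qR]□□

The machine reaches the reject state qR and halts.

Answer: Reject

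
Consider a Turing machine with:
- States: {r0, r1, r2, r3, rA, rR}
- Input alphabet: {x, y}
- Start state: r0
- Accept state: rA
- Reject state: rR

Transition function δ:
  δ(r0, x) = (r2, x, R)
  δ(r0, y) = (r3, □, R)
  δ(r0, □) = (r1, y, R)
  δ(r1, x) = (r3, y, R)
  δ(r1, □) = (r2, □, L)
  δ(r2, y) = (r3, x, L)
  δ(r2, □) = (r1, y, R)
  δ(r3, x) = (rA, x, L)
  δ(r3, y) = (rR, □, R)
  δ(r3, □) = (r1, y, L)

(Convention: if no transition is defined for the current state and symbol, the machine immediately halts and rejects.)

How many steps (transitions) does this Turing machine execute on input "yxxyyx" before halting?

Execution trace:
Initial: [r0]yxxyyx
Step 1: δ(r0, y) = (r3, □, R) → □[r3]xxyyx
Step 2: δ(r3, x) = (rA, x, L) → [rA]□xxyyx

The machine reaches the accept state rA and halts.

The machine executed 2 steps before halting.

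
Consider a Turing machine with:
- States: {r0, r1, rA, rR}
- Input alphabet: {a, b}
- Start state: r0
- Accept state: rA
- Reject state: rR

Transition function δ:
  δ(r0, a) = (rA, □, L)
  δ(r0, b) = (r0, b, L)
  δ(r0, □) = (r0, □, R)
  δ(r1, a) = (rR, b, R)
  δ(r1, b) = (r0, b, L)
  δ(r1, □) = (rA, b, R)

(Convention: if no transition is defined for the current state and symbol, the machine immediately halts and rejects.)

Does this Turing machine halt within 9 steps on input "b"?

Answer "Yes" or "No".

Execution trace:
Initial: [r0]b
Step 1: δ(r0, b) = (r0, b, L) → [r0]□b
Step 2: δ(r0, □) = (r0, □, R) → □[r0]b
Step 3: δ(r0, b) = (r0, b, L) → [r0]□b
Step 4: δ(r0, □) = (r0, □, R) → □[r0]b
Step 5: δ(r0, b) = (r0, b, L) → [r0]□b
Step 6: δ(r0, □) = (r0, □, R) → □[r0]b
Step 7: δ(r0, b) = (r0, b, L) → [r0]□b
Step 8: δ(r0, □) = (r0, □, R) → □[r0]b
Step 9: δ(r0, b) = (r0, b, L) → [r0]□b

The machine has not reached a halting state after 9 steps.
The machine did not halt within the 9-step bound.

Answer: No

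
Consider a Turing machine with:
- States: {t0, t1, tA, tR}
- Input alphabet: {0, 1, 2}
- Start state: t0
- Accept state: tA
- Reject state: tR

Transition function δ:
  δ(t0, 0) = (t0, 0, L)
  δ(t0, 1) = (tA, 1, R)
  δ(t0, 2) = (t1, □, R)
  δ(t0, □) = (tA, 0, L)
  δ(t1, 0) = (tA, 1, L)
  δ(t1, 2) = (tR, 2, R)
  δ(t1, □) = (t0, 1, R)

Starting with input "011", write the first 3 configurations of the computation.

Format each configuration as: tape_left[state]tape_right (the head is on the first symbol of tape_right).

Transitions applied:
Step 1: δ(t0, 0) = (t0, 0, L)
Step 2: δ(t0, □) = (tA, 0, L)

The first 3 configurations are:
[t0]011 ⊢ [t0]□011 ⊢ [tA]□0011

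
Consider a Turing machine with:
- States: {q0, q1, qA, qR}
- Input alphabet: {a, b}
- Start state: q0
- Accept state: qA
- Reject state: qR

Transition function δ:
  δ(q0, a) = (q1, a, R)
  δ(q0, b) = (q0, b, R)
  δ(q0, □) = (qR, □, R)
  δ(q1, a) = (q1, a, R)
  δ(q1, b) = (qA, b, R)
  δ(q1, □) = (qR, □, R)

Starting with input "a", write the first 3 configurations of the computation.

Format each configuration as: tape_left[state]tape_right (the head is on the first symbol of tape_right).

Transitions applied:
Step 1: δ(q0, a) = (q1, a, R)
Step 2: δ(q1, □) = (qR, □, R)

The first 3 configurations are:
[q0]a ⊢ a[q1]□ ⊢ a□[qR]□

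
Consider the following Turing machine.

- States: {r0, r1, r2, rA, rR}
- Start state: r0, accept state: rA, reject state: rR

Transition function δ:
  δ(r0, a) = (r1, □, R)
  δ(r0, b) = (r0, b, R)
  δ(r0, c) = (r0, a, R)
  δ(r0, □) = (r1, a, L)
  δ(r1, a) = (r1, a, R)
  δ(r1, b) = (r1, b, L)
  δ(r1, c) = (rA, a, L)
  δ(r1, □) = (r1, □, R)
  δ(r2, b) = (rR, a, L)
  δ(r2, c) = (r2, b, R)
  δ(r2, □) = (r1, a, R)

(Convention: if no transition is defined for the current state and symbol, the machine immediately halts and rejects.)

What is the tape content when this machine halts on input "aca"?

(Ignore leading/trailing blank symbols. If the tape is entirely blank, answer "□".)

Execution trace:
Initial: [r0]aca
Step 1: δ(r0, a) = (r1, □, R) → □[r1]ca
Step 2: δ(r1, c) = (rA, a, L) → [rA]□aa

The machine reaches the accept state rA and halts.

Final tape (ignoring leading/trailing blanks): aa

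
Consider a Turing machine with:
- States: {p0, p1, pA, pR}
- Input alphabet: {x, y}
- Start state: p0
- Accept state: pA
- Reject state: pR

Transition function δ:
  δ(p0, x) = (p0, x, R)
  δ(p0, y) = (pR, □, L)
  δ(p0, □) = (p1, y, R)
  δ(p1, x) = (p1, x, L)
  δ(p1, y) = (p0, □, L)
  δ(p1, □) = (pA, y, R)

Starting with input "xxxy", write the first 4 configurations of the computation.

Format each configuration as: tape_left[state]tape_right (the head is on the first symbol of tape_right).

Transitions applied:
Step 1: δ(p0, x) = (p0, x, R)
Step 2: δ(p0, x) = (p0, x, R)
Step 3: δ(p0, x) = (p0, x, R)

The first 4 configurations are:
[p0]xxxy ⊢ x[p0]xxy ⊢ xx[p0]xy ⊢ xxx[p0]y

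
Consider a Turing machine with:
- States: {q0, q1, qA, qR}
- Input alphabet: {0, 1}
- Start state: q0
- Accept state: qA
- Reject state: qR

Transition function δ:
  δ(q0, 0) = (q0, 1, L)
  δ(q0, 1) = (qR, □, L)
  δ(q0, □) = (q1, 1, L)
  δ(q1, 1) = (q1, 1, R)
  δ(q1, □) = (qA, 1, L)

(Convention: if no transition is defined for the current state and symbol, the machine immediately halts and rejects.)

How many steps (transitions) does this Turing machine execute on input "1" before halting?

Execution trace:
Initial: [q0]1
Step 1: δ(q0, 1) = (qR, □, L) → [qR]□□

The machine reaches the reject state qR and halts.

The machine executed 1 step before halting.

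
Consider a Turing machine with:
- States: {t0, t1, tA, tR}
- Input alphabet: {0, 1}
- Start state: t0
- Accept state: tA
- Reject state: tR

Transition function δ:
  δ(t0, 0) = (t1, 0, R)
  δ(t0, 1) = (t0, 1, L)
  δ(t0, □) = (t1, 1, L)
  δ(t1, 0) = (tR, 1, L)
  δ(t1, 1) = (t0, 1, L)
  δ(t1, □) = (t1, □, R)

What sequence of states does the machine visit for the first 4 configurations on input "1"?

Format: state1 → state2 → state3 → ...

Execution trace:
Initial: [t0]1
Step 1: δ(t0, 1) = (t0, 1, L) → [t0]□1
Step 2: δ(t0, □) = (t1, 1, L) → [t1]□11
Step 3: δ(t1, □) = (t1, □, R) → □[t1]11

State sequence: t0 → t0 → t1 → t1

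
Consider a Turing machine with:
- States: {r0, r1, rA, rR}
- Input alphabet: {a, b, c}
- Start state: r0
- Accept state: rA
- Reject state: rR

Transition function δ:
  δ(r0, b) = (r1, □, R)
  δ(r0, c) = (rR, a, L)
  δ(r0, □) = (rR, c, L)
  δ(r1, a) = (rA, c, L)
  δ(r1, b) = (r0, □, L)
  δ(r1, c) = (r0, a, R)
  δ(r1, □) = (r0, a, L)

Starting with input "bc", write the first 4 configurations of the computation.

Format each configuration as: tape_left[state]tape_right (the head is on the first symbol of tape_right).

Transitions applied:
Step 1: δ(r0, b) = (r1, □, R)
Step 2: δ(r1, c) = (r0, a, R)
Step 3: δ(r0, □) = (rR, c, L)

The first 4 configurations are:
[r0]bc ⊢ □[r1]c ⊢ □a[r0]□ ⊢ □[rR]ac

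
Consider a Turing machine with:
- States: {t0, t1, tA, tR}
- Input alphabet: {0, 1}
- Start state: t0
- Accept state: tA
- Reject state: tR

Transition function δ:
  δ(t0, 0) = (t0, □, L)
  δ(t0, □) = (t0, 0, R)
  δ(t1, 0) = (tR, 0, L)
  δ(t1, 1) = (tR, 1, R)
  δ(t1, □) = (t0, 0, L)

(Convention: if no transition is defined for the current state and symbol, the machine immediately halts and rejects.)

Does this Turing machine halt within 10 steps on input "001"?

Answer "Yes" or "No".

Execution trace:
Initial: [t0]001
Step 1: δ(t0, 0) = (t0, □, L) → [t0]□□01
Step 2: δ(t0, □) = (t0, 0, R) → 0[t0]□01
Step 3: δ(t0, □) = (t0, 0, R) → 00[t0]01
Step 4: δ(t0, 0) = (t0, □, L) → 0[t0]0□1
Step 5: δ(t0, 0) = (t0, □, L) → [t0]0□□1
Step 6: δ(t0, 0) = (t0, □, L) → [t0]□□□□1
Step 7: δ(t0, □) = (t0, 0, R) → 0[t0]□□□1
Step 8: δ(t0, □) = (t0, 0, R) → 00[t0]□□1
Step 9: δ(t0, □) = (t0, 0, R) → 000[t0]□1
Step 10: δ(t0, □) = (t0, 0, R) → 0000[t0]1

No transition is defined for δ(t0, 1). By convention the machine halts and rejects.
The machine halted after 10 steps (within the 10-step bound).

Answer: Yes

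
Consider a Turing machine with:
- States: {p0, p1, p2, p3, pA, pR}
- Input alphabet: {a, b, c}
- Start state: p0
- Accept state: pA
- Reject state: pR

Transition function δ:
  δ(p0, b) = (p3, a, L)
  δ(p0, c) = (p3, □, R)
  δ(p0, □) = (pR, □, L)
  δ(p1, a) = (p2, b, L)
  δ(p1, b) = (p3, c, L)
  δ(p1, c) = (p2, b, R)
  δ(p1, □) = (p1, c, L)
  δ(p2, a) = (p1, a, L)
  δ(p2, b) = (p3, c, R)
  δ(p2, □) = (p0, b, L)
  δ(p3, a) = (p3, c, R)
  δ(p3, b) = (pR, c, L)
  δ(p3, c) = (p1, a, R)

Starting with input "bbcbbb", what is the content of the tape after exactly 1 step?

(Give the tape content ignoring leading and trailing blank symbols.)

Execution trace:
Initial: [p0]bbcbbb
Step 1: δ(p0, b) = (p3, a, L) → [p3]□abcbbb

No transition is defined for δ(p3, □). By convention the machine halts and rejects.

After 1 step, the tape (ignoring leading/trailing blanks) is: abcbbb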